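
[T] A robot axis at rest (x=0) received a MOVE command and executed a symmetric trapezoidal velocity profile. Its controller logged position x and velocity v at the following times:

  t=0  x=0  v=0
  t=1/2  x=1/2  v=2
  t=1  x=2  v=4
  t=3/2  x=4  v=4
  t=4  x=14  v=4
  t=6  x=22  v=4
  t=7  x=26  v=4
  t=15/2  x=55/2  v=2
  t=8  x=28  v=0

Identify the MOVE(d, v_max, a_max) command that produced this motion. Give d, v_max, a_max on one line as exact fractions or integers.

d=28 v_max=4 a_max=4

final state: t=8, x=28, v=0 → d = 28
a_max = (2−0)/(1/2−0) = 4
max v = 4 over t∈[1,7] → v_max = 4
check: 4·(1+6) = 28 ✓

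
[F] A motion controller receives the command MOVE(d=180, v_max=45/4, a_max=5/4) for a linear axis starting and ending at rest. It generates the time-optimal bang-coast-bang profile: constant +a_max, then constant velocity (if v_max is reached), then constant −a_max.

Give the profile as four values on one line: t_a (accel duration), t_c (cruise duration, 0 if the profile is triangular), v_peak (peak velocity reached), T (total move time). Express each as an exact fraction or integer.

t_a=9 t_c=7 v_peak=45/4 T=25

v_max²/a_max = (45/4)²/(5/4) = 405/4
180 ≥ 405/4 → trapezoidal
t_a = (45/4)/(5/4) = 9; v_peak = 45/4
d_cruise = 180 − 405/4 = 315/4; t_c = (315/4)/(45/4) = 7
T = 2·9 + 7 = 25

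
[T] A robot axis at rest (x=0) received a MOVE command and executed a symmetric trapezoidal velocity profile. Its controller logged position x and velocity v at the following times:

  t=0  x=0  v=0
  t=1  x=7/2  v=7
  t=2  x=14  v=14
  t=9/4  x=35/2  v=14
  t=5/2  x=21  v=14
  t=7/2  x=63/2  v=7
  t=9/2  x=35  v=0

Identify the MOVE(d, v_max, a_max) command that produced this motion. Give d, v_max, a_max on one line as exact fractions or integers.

d=35 v_max=14 a_max=7

final state: t=9/2, x=35, v=0 → d = 35
a_max = (7−0)/(1−0) = 7
max v = 14 over t∈[2,5/2] → v_max = 14
check: 14·(2+1/2) = 35 ✓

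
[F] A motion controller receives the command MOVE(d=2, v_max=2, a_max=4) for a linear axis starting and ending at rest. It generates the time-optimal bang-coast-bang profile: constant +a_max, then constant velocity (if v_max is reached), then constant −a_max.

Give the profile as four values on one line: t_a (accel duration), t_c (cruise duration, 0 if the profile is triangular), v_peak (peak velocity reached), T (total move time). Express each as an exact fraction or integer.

t_a=1/2 t_c=1/2 v_peak=2 T=3/2

v_max²/a_max = 2²/4 = 1
2 ≥ 1 so v_max reached
t_a = 2/4 = 1/2; v_peak = 2
d_cruise = 2 − 1 = 1; t_c = 1/2
T = 2·1/2 + 1/2 = 3/2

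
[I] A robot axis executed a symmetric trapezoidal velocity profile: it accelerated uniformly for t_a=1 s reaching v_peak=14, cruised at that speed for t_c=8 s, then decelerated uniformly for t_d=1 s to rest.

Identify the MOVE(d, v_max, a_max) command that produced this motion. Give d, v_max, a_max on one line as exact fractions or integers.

a_max = 14/1 = 14
d_a = ½·14·1 = 7; d_c = 14·8 = 112
d = 2·7 + 112 = 126
t_c = 8 > 0 ⇒ limit active, v_max = 14

d=126 v_max=14 a_max=14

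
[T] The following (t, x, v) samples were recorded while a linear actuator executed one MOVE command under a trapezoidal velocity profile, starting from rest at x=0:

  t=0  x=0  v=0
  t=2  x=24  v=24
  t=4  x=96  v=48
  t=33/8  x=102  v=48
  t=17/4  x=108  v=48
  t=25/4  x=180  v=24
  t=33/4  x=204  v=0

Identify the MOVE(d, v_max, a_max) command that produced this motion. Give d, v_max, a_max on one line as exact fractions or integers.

d=204 v_max=48 a_max=12

final state: t=33/4, x=204, v=0 → d = 204
a_max = (24−0)/(2−0) = 12
max v = 48 over t∈[4,17/4] → v_max = 48
check: 48·(4+1/4) = 204 ✓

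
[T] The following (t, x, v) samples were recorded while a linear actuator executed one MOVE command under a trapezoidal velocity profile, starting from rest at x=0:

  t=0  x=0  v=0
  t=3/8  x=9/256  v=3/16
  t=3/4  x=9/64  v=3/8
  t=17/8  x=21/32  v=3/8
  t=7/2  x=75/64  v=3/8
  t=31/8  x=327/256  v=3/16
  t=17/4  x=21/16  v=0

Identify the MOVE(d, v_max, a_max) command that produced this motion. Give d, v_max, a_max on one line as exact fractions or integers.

final state: t=17/4, x=21/16, v=0 → d = 21/16
a_max = (3/16−0)/(3/8−0) = 1/2
max v = 3/8 over t∈[3/4,7/2] → v_max = 3/8
check: 3/8·(3/4+11/4) = 21/16 ✓

d=21/16 v_max=3/8 a_max=1/2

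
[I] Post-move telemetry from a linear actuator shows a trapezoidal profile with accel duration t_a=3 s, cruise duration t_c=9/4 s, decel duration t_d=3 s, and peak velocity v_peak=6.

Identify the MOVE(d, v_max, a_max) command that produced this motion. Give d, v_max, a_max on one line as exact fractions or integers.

a_max = 6/3 = 2
d_a = ½·6·3 = 9; d_c = 6·9/4 = 27/2
d = 2·9 + 27/2 = 63/2
t_c = 9/4 > 0 → v_max = v_peak = 6

d=63/2 v_max=6 a_max=2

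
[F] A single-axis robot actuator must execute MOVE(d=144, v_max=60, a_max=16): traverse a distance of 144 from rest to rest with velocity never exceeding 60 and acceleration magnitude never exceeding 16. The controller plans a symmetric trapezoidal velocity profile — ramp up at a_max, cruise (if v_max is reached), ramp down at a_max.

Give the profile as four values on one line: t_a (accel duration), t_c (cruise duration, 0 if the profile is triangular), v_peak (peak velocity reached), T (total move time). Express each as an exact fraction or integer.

(v_max)²/a_max = 60²/16 = 225
144 < 225 → triangular
v_peak = √(144·16) = √2304 = 48
t_a = 48/16 = 3; t_c = 0
T = 2·3 = 6

t_a=3 t_c=0 v_peak=48 T=6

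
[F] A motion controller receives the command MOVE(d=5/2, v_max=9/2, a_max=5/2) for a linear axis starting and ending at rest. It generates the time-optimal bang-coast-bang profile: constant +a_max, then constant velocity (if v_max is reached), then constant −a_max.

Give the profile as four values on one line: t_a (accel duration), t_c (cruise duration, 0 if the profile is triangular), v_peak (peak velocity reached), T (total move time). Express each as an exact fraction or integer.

t_a=1 t_c=0 v_peak=5/2 T=2

vₘ²/aₘ = (9/2)²/(5/2) = 81/10
5/2 < 81/10 → triangular
v_peak = √(5/2·5/2) = √(25/4) = 5/2
t_a = (5/2)/(5/2) = 1; t_c = 0
T = 2·1 = 2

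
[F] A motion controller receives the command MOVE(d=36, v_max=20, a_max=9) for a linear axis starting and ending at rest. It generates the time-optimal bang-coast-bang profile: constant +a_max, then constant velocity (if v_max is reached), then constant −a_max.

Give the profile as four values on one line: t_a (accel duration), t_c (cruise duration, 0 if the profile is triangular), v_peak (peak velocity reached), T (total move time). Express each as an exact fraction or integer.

t_a=2 t_c=0 v_peak=18 T=4

vₘ²/aₘ = 20²/9 = 400/9
36 < 400/9 → triangular
v_peak = √(36·9) = √324 = 18
t_a = 18/9 = 2; t_c = 0
T = 2·2 = 4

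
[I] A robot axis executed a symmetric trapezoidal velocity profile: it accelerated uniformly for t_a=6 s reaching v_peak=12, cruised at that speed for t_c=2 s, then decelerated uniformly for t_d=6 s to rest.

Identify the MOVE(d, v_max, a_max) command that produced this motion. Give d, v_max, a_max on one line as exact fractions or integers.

d=96 v_max=12 a_max=2

a_max = 12/6 = 2
d_a = ½·12·6 = 36; d_c = 12·2 = 24
d = 2·36 + 24 = 96
t_c = 2 > 0 so v_max = 12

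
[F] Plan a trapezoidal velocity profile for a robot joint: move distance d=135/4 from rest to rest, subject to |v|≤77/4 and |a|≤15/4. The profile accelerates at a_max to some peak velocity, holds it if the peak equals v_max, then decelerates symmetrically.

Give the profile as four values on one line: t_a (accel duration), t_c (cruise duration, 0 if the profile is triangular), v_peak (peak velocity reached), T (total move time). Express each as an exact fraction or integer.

v_max²/a_max = (77/4)²/(15/4) = 5929/60
135/4 < 5929/60 so t_c = 0
v_peak = √(135/4·15/4) = √(2025/16) = 45/4
t_a = (45/4)/(15/4) = 3; t_c = 0
T = 2·3 = 6

t_a=3 t_c=0 v_peak=45/4 T=6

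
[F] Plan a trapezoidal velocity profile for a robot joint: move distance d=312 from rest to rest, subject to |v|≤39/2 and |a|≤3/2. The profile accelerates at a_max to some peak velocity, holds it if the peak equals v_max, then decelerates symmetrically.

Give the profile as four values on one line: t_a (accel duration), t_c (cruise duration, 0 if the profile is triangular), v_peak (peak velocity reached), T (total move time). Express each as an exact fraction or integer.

(v_max)²/a_max = (39/2)²/(3/2) = 507/2
312 ≥ 507/2 so v_max reached
t_a = (39/2)/(3/2) = 13; v_peak = 39/2
d_cruise = 312 − 507/2 = 117/2; t_c = (117/2)/(39/2) = 3
T = 2·13 + 3 = 29

t_a=13 t_c=3 v_peak=39/2 T=29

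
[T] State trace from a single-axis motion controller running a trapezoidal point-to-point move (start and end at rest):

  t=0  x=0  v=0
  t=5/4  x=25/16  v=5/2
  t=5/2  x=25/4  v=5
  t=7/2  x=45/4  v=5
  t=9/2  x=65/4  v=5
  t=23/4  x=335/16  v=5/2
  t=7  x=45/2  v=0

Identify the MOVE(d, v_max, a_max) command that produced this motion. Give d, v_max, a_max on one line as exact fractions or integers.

final state: t=7, x=45/2, v=0 → d = 45/2
a_max = (5/2−0)/(5/4−0) = 2
max v = 5 over t∈[5/2,9/2] → v_max = 5
check: 5·(5/2+2) = 45/2 ✓

d=45/2 v_max=5 a_max=2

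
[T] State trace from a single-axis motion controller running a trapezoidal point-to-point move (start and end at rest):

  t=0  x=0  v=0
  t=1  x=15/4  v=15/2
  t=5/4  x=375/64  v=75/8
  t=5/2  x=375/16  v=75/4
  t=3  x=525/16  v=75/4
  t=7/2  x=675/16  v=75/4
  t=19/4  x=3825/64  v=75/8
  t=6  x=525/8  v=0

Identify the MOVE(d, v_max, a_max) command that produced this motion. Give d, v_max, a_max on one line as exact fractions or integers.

d=525/8 v_max=75/4 a_max=15/2

final state: t=6, x=525/8, v=0 → d = 525/8
a_max = (15/2−0)/(1−0) = 15/2
max v = 75/4 over t∈[5/2,7/2] → v_max = 75/4
check: 75/4·(5/2+1) = 525/8 ✓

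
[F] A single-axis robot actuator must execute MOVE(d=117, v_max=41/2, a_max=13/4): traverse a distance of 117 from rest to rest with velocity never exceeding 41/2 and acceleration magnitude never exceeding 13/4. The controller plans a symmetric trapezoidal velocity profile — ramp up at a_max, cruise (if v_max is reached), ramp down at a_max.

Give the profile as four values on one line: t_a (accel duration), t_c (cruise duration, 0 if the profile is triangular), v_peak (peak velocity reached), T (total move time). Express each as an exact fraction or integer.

(v_max)²/a_max = (41/2)²/(13/4) = 1681/13
117 < 1681/13 so t_c = 0
v_peak = √(117·13/4) = √(1521/4) = 39/2
t_a = (39/2)/(13/4) = 6; t_c = 0
T = 2·6 = 12

t_a=6 t_c=0 v_peak=39/2 T=12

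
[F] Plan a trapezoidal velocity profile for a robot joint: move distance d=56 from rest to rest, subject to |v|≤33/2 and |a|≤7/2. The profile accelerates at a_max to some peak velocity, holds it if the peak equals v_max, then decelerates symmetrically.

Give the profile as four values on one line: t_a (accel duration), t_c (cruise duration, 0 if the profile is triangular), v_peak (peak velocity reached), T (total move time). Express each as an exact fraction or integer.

t_a=4 t_c=0 v_peak=14 T=8

v_max²/a_max = (33/2)²/(7/2) = 1089/14
56 < 1089/14 → triangular
v_peak = √(56·7/2) = √196 = 14
t_a = 14/(7/2) = 4; t_c = 0
T = 2·4 = 8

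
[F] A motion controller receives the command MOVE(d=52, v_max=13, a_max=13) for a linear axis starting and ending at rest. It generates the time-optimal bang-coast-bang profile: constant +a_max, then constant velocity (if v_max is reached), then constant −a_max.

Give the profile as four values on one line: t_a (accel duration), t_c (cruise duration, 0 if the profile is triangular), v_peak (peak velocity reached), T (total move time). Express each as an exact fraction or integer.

vₘ²/aₘ = 13²/13 = 13
52 ≥ 13 → trapezoidal
t_a = 13/13 = 1; v_peak = 13
d_cruise = 52 − 13 = 39; t_c = 39/13 = 3
T = 2·1 + 3 = 5

t_a=1 t_c=3 v_peak=13 T=5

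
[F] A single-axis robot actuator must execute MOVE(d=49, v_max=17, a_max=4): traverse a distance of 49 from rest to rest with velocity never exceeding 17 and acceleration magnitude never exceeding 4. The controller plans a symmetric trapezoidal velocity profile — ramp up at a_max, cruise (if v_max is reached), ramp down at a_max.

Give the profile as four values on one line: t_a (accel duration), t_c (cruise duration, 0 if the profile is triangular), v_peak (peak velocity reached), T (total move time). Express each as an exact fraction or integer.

t_a=7/2 t_c=0 v_peak=14 T=7

(v_max)²/a_max = 17²/4 = 289/4
49 < 289/4 so t_c = 0
v_peak = √(49·4) = √196 = 14
t_a = 14/4 = 7/2; t_c = 0
T = 2·7/2 = 7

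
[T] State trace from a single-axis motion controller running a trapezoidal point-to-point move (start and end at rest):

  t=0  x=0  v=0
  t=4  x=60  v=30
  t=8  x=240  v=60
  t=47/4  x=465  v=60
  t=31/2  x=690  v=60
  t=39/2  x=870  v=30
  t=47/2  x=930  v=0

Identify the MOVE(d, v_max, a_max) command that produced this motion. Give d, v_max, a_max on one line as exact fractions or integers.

d=930 v_max=60 a_max=15/2

final state: t=47/2, x=930, v=0 → d = 930
a_max = (30−0)/(4−0) = 15/2
max v = 60 over t∈[8,31/2] → v_max = 60
check: 60·(8+15/2) = 930 ✓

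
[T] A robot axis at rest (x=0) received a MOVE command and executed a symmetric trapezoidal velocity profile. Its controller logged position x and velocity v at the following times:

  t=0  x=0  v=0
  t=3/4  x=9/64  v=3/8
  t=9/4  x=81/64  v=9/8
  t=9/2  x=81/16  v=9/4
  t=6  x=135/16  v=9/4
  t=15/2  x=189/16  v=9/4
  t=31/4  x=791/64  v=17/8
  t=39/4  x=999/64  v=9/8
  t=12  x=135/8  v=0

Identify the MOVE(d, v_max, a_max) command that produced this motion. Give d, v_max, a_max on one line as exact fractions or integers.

final state: t=12, x=135/8, v=0 → d = 135/8
a_max = (3/8−0)/(3/4−0) = 1/2
max v = 9/4 over t∈[9/2,15/2] → v_max = 9/4
check: 9/4·(9/2+3) = 135/8 ✓

d=135/8 v_max=9/4 a_max=1/2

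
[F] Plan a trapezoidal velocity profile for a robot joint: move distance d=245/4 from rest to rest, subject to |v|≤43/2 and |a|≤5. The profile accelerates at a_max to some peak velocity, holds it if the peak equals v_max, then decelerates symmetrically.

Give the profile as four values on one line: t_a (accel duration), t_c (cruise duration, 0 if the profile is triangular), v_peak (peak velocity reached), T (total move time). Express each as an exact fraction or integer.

t_a=7/2 t_c=0 v_peak=35/2 T=7

v_max²/a_max = (43/2)²/5 = 1849/20
245/4 < 1849/20 ⇒ no cruise
v_peak = √(245/4·5) = √(1225/4) = 35/2
t_a = (35/2)/5 = 7/2; t_c = 0
T = 2·7/2 = 7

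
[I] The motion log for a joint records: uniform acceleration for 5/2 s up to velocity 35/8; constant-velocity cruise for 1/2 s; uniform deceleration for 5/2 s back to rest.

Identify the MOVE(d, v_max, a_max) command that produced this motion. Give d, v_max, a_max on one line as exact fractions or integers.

a_max = (35/8)/(5/2) = 7/4
d_a = ½·35/8·5/2 = 175/32; d_c = 35/8·1/2 = 35/16
d = 2·175/32 + 35/16 = 105/8
t_c = 1/2 > 0 → v_max = v_peak = 35/8

d=105/8 v_max=35/8 a_max=7/4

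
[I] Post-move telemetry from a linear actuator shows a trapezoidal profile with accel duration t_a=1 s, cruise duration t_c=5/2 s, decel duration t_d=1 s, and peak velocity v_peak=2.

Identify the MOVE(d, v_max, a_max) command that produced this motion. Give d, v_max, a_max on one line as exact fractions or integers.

a_max = 2/1 = 2
d_a = ½·2·1 = 1; d_c = 2·5/2 = 5
d = 2·1 + 5 = 7
t_c = 5/2 > 0 → v_max = v_peak = 2

d=7 v_max=2 a_max=2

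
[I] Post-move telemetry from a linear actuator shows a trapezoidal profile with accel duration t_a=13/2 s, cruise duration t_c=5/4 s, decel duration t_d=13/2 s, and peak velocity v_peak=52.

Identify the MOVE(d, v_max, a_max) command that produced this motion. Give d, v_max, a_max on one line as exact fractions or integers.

a_max = 52/(13/2) = 8
d_a = ½·52·13/2 = 169; d_c = 52·5/4 = 65
d = 2·169 + 65 = 403
t_c = 5/4 > 0 ⇒ limit active, v_max = 52

d=403 v_max=52 a_max=8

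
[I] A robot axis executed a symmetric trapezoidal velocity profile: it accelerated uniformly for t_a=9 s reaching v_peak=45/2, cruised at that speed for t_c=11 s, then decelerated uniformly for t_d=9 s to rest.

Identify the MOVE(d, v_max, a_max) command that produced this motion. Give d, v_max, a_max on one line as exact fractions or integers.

d=450 v_max=45/2 a_max=5/2

a_max = (45/2)/9 = 5/2
d_a = ½·45/2·9 = 405/4; d_c = 45/2·11 = 495/2
d = 2·405/4 + 495/2 = 450
t_c = 11 > 0 so v_max = 45/2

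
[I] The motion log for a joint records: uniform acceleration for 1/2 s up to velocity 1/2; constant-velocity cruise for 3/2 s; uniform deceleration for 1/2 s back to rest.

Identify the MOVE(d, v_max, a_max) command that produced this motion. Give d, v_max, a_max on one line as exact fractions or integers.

d=1 v_max=1/2 a_max=1

a_max = (1/2)/(1/2) = 1
d_a = ½·1/2·1/2 = 1/8; d_c = 1/2·3/2 = 3/4
d = 2·1/8 + 3/4 = 1
t_c = 3/2 > 0 → v_max = v_peak = 1/2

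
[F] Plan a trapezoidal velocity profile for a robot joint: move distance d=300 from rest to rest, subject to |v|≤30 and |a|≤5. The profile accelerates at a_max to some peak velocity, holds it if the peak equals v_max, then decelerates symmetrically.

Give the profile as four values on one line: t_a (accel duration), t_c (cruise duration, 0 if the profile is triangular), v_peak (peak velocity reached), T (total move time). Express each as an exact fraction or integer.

t_a=6 t_c=4 v_peak=30 T=16

(v_max)²/a_max = 30²/5 = 180
300 ≥ 180 so v_max reached
t_a = 30/5 = 6; v_peak = 30
d_cruise = 300 − 180 = 120; t_c = 120/30 = 4
T = 2·6 + 4 = 16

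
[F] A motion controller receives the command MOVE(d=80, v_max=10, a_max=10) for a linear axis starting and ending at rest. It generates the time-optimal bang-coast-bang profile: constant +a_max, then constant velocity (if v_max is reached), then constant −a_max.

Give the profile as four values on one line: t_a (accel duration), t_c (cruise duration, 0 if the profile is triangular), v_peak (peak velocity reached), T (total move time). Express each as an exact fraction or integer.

t_a=1 t_c=7 v_peak=10 T=9

(v_max)²/a_max = 10²/10 = 10
80 ≥ 10 ⇒ cruise phase
t_a = 10/10 = 1; v_peak = 10
d_cruise = 80 − 10 = 70; t_c = 70/10 = 7
T = 2·1 + 7 = 9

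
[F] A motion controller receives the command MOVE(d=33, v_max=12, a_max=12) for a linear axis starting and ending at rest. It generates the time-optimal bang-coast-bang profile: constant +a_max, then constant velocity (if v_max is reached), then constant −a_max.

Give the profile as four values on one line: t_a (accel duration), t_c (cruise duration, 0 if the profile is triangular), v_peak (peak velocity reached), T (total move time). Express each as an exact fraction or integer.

v_max²/a_max = 12²/12 = 12
33 ≥ 12 so v_max reached
t_a = 12/12 = 1; v_peak = 12
d_cruise = 33 − 12 = 21; t_c = 21/12 = 7/4
T = 2·1 + 7/4 = 15/4

t_a=1 t_c=7/4 v_peak=12 T=15/4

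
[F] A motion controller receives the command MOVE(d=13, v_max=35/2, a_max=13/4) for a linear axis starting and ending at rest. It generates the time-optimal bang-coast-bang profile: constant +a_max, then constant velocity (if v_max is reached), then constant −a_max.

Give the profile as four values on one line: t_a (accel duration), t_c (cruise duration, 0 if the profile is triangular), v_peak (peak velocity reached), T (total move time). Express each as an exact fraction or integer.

t_a=2 t_c=0 v_peak=13/2 T=4

v_max²/a_max = (35/2)²/(13/4) = 1225/13
13 < 1225/13 → triangular
v_peak = √(13·13/4) = √(169/4) = 13/2
t_a = (13/2)/(13/4) = 2; t_c = 0
T = 2·2 = 4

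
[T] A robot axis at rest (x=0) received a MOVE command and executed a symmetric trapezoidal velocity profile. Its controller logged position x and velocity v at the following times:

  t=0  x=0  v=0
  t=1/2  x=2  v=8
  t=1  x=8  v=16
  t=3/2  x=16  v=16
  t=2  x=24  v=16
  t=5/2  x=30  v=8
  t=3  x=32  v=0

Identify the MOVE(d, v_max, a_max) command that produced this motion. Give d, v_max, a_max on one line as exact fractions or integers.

final state: t=3, x=32, v=0 → d = 32
a_max = (8−0)/(1/2−0) = 16
max v = 16 over t∈[1,2] → v_max = 16
check: 16·(1+1) = 32 ✓

d=32 v_max=16 a_max=16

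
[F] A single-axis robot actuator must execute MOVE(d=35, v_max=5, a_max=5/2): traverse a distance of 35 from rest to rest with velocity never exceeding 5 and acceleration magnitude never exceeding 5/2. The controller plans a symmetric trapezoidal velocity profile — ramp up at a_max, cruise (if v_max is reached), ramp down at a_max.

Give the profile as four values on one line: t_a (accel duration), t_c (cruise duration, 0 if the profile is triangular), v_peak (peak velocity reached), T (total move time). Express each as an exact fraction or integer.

v_max²/a_max = 5²/(5/2) = 10
35 ≥ 10 so v_max reached
t_a = 5/(5/2) = 2; v_peak = 5
d_cruise = 35 − 10 = 25; t_c = 25/5 = 5
T = 2·2 + 5 = 9

t_a=2 t_c=5 v_peak=5 T=9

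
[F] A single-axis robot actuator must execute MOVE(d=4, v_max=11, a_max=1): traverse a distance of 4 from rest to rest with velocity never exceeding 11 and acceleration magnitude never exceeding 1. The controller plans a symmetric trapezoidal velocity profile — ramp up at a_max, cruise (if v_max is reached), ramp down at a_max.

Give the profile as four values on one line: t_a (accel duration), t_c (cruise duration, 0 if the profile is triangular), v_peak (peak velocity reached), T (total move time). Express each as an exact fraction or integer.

vₘ²/aₘ = 11²/1 = 121
4 < 121 → triangular
v_peak = √(4·1) = √4 = 2
t_a = 2/1 = 2; t_c = 0
T = 2·2 = 4

t_a=2 t_c=0 v_peak=2 T=4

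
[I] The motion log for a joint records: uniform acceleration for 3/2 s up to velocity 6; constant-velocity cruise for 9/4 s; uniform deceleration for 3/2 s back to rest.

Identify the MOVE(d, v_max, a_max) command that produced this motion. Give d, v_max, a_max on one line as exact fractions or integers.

d=45/2 v_max=6 a_max=4

a_max = 6/(3/2) = 4
d_a = ½·6·3/2 = 9/2; d_c = 6·9/4 = 27/2
d = 2·9/2 + 27/2 = 45/2
t_c = 9/4 > 0 ⇒ limit active, v_max = 6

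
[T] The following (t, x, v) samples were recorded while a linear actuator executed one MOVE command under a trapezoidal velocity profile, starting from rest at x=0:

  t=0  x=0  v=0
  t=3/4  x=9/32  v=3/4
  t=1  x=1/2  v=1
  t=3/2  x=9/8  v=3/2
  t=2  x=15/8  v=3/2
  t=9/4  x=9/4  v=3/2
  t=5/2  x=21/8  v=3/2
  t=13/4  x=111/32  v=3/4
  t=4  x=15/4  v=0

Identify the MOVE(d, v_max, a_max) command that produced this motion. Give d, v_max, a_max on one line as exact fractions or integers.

final state: t=4, x=15/4, v=0 → d = 15/4
a_max = (3/4−0)/(3/4−0) = 1
max v = 3/2 over t∈[3/2,5/2] → v_max = 3/2
check: 3/2·(3/2+1) = 15/4 ✓

d=15/4 v_max=3/2 a_max=1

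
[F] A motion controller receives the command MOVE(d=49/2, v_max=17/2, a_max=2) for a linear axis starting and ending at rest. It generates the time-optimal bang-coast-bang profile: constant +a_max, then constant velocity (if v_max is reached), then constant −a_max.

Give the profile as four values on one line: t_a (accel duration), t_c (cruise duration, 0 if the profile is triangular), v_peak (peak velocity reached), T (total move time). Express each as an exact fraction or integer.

t_a=7/2 t_c=0 v_peak=7 T=7

(v_max)²/a_max = (17/2)²/2 = 289/8
49/2 < 289/8 → triangular
v_peak = √(49/2·2) = √49 = 7
t_a = 7/2; t_c = 0
T = 2·7/2 = 7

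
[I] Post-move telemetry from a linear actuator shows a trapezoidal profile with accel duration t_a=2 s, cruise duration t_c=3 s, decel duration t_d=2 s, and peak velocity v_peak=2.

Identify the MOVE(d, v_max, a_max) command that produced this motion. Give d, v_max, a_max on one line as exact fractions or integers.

d=10 v_max=2 a_max=1

a_max = 2/2 = 1
d_a = ½·2·2 = 2; d_c = 2·3 = 6
d = 2·2 + 6 = 10
t_c = 3 > 0 so v_max = 2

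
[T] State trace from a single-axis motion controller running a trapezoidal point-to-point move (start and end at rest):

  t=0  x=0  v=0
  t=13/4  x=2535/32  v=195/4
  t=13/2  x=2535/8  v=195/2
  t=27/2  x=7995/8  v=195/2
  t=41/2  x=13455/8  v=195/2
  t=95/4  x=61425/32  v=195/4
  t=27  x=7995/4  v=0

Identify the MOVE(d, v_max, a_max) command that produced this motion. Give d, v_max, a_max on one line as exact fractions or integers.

final state: t=27, x=7995/4, v=0 → d = 7995/4
a_max = (195/4−0)/(13/4−0) = 15
max v = 195/2 over t∈[13/2,41/2] → v_max = 195/2
check: 195/2·(13/2+14) = 7995/4 ✓

d=7995/4 v_max=195/2 a_max=15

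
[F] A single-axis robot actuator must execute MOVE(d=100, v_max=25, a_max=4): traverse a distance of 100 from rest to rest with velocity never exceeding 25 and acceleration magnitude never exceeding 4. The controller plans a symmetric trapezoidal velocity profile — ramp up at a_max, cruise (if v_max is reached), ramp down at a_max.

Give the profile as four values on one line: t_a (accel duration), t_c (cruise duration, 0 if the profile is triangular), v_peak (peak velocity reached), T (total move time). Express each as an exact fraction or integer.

v_max²/a_max = 25²/4 = 625/4
100 < 625/4 so t_c = 0
v_peak = √(100·4) = √400 = 20
t_a = 20/4 = 5; t_c = 0
T = 2·5 = 10

t_a=5 t_c=0 v_peak=20 T=10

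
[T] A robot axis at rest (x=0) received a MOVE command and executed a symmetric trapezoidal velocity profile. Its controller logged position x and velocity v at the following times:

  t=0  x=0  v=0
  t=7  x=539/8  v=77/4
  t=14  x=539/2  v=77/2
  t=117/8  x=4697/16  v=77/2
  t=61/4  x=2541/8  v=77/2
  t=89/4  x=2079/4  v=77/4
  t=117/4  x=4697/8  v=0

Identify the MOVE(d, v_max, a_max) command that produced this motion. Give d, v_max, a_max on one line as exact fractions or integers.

final state: t=117/4, x=4697/8, v=0 → d = 4697/8
a_max = (77/4−0)/(7−0) = 11/4
max v = 77/2 over t∈[14,61/4] → v_max = 77/2
check: 77/2·(14+5/4) = 4697/8 ✓

d=4697/8 v_max=77/2 a_max=11/4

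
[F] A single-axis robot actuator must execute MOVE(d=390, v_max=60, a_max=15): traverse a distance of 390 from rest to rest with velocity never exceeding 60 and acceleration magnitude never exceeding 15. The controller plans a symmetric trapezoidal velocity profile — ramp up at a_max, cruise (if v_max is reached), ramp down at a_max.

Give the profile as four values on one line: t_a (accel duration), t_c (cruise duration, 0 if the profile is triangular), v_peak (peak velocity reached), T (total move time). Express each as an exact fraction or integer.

(v_max)²/a_max = 60²/15 = 240
390 ≥ 240 ⇒ cruise phase
t_a = 60/15 = 4; v_peak = 60
d_cruise = 390 − 240 = 150; t_c = 150/60 = 5/2
T = 2·4 + 5/2 = 21/2

t_a=4 t_c=5/2 v_peak=60 T=21/2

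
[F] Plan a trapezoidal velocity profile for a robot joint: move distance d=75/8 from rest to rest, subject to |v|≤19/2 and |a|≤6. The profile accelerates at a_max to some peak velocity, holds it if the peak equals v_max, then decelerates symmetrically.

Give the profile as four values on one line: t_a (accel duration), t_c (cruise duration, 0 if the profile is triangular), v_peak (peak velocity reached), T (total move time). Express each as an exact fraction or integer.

t_a=5/4 t_c=0 v_peak=15/2 T=5/2

vₘ²/aₘ = (19/2)²/6 = 361/24
75/8 < 361/24 so t_c = 0
v_peak = √(75/8·6) = √(225/4) = 15/2
t_a = (15/2)/6 = 5/4; t_c = 0
T = 2·5/4 = 5/2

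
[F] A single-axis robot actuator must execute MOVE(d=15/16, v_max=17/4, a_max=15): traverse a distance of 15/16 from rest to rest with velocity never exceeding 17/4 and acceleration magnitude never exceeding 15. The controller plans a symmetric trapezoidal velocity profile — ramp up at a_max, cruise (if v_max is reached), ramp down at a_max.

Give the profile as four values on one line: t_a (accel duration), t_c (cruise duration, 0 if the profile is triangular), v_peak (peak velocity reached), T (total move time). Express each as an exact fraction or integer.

t_a=1/4 t_c=0 v_peak=15/4 T=1/2

v_max²/a_max = (17/4)²/15 = 289/240
15/16 < 289/240 so t_c = 0
v_peak = √(15/16·15) = √(225/16) = 15/4
t_a = (15/4)/15 = 1/4; t_c = 0
T = 2·1/4 = 1/2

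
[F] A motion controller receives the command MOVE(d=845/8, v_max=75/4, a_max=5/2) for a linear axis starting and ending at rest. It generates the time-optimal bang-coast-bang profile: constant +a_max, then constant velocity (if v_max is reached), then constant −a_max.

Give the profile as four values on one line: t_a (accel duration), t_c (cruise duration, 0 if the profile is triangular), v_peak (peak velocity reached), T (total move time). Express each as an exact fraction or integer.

t_a=13/2 t_c=0 v_peak=65/4 T=13

v_max²/a_max = (75/4)²/(5/2) = 1125/8
845/8 < 1125/8 → triangular
v_peak = √(845/8·5/2) = √(4225/16) = 65/4
t_a = (65/4)/(5/2) = 13/2; t_c = 0
T = 2·13/2 = 13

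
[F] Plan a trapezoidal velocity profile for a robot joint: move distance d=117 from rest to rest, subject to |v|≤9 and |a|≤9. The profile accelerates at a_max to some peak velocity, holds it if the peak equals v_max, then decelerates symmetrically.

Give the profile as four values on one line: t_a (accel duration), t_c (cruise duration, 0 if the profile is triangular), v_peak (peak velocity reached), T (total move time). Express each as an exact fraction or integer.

v_max²/a_max = 9²/9 = 9
117 ≥ 9 → trapezoidal
t_a = 9/9 = 1; v_peak = 9
d_cruise = 117 − 9 = 108; t_c = 108/9 = 12
T = 2·1 + 12 = 14

t_a=1 t_c=12 v_peak=9 T=14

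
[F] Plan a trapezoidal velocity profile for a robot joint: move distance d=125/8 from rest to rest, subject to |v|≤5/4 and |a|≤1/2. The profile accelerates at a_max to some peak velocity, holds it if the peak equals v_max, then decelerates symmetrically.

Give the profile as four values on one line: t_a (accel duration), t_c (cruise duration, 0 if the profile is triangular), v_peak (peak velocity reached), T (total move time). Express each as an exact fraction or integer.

v_max²/a_max = (5/4)²/(1/2) = 25/8
125/8 ≥ 25/8 → trapezoidal
t_a = (5/4)/(1/2) = 5/2; v_peak = 5/4
d_cruise = 125/8 − 25/8 = 25/2; t_c = (25/2)/(5/4) = 10
T = 2·5/2 + 10 = 15

t_a=5/2 t_c=10 v_peak=5/4 T=15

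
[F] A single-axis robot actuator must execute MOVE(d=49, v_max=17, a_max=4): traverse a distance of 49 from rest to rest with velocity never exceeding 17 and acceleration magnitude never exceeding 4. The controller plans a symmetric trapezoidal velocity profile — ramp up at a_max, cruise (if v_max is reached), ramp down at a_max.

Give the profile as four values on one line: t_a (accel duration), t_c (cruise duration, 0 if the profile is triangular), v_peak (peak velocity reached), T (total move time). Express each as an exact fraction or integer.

vₘ²/aₘ = 17²/4 = 289/4
49 < 289/4 so t_c = 0
v_peak = √(49·4) = √196 = 14
t_a = 14/4 = 7/2; t_c = 0
T = 2·7/2 = 7

t_a=7/2 t_c=0 v_peak=14 T=7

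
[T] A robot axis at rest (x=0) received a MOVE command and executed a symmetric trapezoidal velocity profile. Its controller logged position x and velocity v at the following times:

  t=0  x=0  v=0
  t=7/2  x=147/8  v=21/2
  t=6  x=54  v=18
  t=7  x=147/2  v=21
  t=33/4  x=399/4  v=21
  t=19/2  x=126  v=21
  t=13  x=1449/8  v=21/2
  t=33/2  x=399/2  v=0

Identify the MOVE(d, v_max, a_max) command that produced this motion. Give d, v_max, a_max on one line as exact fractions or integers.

final state: t=33/2, x=399/2, v=0 → d = 399/2
a_max = (21/2−0)/(7/2−0) = 3
max v = 21 over t∈[7,19/2] → v_max = 21
check: 21·(7+5/2) = 399/2 ✓

d=399/2 v_max=21 a_max=3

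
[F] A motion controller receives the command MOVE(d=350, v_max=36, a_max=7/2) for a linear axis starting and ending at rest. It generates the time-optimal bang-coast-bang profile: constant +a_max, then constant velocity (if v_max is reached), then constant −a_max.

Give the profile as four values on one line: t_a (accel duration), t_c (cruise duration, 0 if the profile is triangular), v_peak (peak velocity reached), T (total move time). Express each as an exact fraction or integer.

(v_max)²/a_max = 36²/(7/2) = 2592/7
350 < 2592/7 ⇒ no cruise
v_peak = √(350·7/2) = √1225 = 35
t_a = 35/(7/2) = 10; t_c = 0
T = 2·10 = 20

t_a=10 t_c=0 v_peak=35 T=20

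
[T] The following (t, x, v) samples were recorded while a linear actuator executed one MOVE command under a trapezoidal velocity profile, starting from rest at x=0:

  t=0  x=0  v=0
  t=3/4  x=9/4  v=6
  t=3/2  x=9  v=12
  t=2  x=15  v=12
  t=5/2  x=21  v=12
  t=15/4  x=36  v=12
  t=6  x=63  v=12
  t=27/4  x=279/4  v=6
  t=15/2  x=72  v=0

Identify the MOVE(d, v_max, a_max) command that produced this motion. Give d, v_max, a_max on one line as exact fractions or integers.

final state: t=15/2, x=72, v=0 → d = 72
a_max = (6−0)/(3/4−0) = 8
max v = 12 over t∈[3/2,6] → v_max = 12
check: 12·(3/2+9/2) = 72 ✓

d=72 v_max=12 a_max=8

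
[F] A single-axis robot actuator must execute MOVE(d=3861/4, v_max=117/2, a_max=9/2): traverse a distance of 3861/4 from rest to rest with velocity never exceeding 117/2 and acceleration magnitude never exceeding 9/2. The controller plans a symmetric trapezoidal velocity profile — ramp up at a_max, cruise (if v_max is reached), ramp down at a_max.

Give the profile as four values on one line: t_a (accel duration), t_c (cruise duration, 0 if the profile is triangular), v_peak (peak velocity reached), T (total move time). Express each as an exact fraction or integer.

vₘ²/aₘ = (117/2)²/(9/2) = 1521/2
3861/4 ≥ 1521/2 ⇒ cruise phase
t_a = (117/2)/(9/2) = 13; v_peak = 117/2
d_cruise = 3861/4 − 1521/2 = 819/4; t_c = (819/4)/(117/2) = 7/2
T = 2·13 + 7/2 = 59/2

t_a=13 t_c=7/2 v_peak=117/2 T=59/2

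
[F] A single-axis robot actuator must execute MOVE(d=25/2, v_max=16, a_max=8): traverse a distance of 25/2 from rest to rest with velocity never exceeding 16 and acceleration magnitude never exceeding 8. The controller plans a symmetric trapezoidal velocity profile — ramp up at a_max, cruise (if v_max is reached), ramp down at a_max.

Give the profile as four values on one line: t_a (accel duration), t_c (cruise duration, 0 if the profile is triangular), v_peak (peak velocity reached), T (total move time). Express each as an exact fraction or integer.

vₘ²/aₘ = 16²/8 = 32
25/2 < 32 ⇒ no cruise
v_peak = √(25/2·8) = √100 = 10
t_a = 10/8 = 5/4; t_c = 0
T = 2·5/4 = 5/2

t_a=5/4 t_c=0 v_peak=10 T=5/2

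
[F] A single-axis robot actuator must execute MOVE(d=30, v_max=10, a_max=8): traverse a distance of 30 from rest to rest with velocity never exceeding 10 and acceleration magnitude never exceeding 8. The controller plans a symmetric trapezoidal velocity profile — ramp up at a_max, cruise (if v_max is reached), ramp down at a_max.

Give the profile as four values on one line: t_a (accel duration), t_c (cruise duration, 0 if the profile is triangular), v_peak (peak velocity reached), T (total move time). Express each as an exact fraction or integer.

vₘ²/aₘ = 10²/8 = 25/2
30 ≥ 25/2 so v_max reached
t_a = 10/8 = 5/4; v_peak = 10
d_cruise = 30 − 25/2 = 35/2; t_c = (35/2)/10 = 7/4
T = 2·5/4 + 7/4 = 17/4

t_a=5/4 t_c=7/4 v_peak=10 T=17/4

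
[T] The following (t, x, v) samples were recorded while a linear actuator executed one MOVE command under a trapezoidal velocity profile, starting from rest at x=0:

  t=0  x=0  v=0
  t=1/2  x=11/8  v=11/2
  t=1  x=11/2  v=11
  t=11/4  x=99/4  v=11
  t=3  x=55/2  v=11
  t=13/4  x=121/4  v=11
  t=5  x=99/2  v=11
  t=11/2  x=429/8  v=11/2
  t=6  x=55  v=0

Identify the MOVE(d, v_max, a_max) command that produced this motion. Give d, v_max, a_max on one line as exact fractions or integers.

d=55 v_max=11 a_max=11

final state: t=6, x=55, v=0 → d = 55
a_max = (11/2−0)/(1/2−0) = 11
max v = 11 over t∈[1,5] → v_max = 11
check: 11·(1+4) = 55 ✓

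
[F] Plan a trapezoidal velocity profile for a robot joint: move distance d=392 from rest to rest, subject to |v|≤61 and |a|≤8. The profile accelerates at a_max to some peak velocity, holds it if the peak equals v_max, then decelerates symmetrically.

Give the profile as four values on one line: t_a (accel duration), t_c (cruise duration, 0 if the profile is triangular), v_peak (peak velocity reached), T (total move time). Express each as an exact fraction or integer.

(v_max)²/a_max = 61²/8 = 3721/8
392 < 3721/8 so t_c = 0
v_peak = √(392·8) = √3136 = 56
t_a = 56/8 = 7; t_c = 0
T = 2·7 = 14

t_a=7 t_c=0 v_peak=56 T=14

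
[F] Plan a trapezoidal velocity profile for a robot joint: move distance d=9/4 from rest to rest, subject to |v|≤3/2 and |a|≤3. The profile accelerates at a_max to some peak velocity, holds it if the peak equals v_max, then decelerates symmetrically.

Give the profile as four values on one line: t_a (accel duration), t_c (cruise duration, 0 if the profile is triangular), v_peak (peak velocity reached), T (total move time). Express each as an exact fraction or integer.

(v_max)²/a_max = (3/2)²/3 = 3/4
9/4 ≥ 3/4 → trapezoidal
t_a = (3/2)/3 = 1/2; v_peak = 3/2
d_cruise = 9/4 − 3/4 = 3/2; t_c = (3/2)/(3/2) = 1
T = 2·1/2 + 1 = 2

t_a=1/2 t_c=1 v_peak=3/2 T=2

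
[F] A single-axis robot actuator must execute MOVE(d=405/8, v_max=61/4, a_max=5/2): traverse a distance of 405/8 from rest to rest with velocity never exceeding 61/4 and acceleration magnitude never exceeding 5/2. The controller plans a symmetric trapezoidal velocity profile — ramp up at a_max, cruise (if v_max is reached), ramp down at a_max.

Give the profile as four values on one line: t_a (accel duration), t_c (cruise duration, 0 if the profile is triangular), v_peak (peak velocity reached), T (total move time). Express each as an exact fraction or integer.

t_a=9/2 t_c=0 v_peak=45/4 T=9

vₘ²/aₘ = (61/4)²/(5/2) = 3721/40
405/8 < 3721/40 so t_c = 0
v_peak = √(405/8·5/2) = √(2025/16) = 45/4
t_a = (45/4)/(5/2) = 9/2; t_c = 0
T = 2·9/2 = 9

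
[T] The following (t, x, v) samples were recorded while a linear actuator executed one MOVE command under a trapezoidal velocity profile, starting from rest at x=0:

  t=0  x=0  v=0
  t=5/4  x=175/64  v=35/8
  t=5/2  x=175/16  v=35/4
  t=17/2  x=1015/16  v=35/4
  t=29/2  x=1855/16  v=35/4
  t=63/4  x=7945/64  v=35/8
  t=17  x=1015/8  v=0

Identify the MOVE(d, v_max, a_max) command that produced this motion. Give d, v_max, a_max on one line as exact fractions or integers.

d=1015/8 v_max=35/4 a_max=7/2

final state: t=17, x=1015/8, v=0 → d = 1015/8
a_max = (35/8−0)/(5/4−0) = 7/2
max v = 35/4 over t∈[5/2,29/2] → v_max = 35/4
check: 35/4·(5/2+12) = 1015/8 ✓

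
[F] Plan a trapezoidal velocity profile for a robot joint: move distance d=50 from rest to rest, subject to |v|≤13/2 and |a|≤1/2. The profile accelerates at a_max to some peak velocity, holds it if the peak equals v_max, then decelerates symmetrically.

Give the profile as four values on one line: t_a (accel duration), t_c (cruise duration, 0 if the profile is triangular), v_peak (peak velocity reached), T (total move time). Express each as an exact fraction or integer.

vₘ²/aₘ = (13/2)²/(1/2) = 169/2
50 < 169/2 so t_c = 0
v_peak = √(50·1/2) = √25 = 5
t_a = 5/(1/2) = 10; t_c = 0
T = 2·10 = 20

t_a=10 t_c=0 v_peak=5 T=20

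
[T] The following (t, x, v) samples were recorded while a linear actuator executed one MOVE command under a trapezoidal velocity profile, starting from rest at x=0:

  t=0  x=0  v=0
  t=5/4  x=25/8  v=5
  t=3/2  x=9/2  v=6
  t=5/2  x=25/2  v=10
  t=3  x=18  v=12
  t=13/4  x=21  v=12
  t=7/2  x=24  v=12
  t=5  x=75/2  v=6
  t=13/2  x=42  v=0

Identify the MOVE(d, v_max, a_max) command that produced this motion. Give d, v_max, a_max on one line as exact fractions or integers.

d=42 v_max=12 a_max=4

final state: t=13/2, x=42, v=0 → d = 42
a_max = (5−0)/(5/4−0) = 4
max v = 12 over t∈[3,7/2] → v_max = 12
check: 12·(3+1/2) = 42 ✓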